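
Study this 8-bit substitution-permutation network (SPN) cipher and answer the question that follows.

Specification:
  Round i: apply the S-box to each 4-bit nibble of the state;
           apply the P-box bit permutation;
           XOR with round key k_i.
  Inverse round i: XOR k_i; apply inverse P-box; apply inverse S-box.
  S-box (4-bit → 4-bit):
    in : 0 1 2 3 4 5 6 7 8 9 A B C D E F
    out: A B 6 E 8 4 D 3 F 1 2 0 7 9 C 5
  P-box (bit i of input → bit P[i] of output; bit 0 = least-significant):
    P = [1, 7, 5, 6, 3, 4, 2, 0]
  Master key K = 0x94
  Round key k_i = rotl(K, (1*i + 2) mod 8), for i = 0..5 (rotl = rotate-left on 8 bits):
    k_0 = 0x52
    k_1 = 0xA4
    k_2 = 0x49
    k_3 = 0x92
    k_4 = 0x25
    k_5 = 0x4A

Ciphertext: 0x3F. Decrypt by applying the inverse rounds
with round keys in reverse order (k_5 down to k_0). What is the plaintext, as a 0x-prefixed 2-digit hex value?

s_0 = ciphertext = 0x3F
s_1 = InvRound(s_0, k_5) = 0x3E
s_2 = InvRound(s_1, k_4) = 0x19
s_3 = InvRound(s_2, k_3) = 0xD7
s_4 = InvRound(s_3, k_2) = 0xC7
s_5 = InvRound(s_4, k_1) = 0x46
s_6 = InvRound(s_5, k_0) = 0x2B

0x2B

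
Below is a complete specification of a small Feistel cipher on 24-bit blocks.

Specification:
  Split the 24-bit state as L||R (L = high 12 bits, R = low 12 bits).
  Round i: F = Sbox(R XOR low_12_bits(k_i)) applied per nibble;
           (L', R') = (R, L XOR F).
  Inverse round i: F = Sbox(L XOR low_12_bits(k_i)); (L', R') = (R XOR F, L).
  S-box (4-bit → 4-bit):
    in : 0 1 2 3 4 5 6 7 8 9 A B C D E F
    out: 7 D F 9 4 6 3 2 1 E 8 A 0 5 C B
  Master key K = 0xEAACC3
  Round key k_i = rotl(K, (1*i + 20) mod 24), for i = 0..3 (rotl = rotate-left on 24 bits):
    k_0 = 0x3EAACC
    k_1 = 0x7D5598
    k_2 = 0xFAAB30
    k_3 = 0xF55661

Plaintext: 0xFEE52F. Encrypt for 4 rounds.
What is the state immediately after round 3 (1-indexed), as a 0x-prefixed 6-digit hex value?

s_0 = plaintext = 0xFEE52F
s_1 = Round(s_0, k_0) = 0x52F427
s_2 = Round(s_1, k_1) = 0x427884
s_3 = Round(s_2, k_2) = 0x884D83
s_4 = Round(s_3, k_3) = 0xD8324B

0x884D83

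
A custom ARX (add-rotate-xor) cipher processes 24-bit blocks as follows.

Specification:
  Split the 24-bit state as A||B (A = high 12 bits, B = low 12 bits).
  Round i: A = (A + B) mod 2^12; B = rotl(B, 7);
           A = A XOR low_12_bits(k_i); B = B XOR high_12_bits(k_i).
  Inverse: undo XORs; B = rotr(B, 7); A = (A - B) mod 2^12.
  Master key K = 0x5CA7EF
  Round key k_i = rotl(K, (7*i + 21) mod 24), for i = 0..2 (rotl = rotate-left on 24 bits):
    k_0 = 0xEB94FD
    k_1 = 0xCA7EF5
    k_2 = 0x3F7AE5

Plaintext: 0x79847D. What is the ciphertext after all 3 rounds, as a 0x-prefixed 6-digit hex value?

0x37B07A

s_0 = plaintext = 0x79847D
s_1 = Round(s_0, k_0) = 0x8E801A
s_2 = Round(s_1, k_1) = 0x7F71A7
s_3 = Round(s_2, k_2) = 0x37B07A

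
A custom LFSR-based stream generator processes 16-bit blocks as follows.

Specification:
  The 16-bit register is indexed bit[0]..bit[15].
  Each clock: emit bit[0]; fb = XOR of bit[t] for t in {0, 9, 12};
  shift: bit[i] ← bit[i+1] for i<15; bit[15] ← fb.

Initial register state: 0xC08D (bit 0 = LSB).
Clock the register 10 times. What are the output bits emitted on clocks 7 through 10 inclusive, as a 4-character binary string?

reg_0 = 0xC08D
clock 1: out=1, reg = 0xE046
clock 2: out=0, reg = 0x7023
clock 3: out=1, reg = 0x3811
clock 4: out=1, reg = 0x1C08
clock 5: out=0, reg = 0x8E04
clock 6: out=0, reg = 0xC702
clock 7: out=0, reg = 0xE381
clock 8: out=1, reg = 0x71C0
clock 9: out=0, reg = 0xB8E0
clock 10: out=0, reg = 0xDC70

0100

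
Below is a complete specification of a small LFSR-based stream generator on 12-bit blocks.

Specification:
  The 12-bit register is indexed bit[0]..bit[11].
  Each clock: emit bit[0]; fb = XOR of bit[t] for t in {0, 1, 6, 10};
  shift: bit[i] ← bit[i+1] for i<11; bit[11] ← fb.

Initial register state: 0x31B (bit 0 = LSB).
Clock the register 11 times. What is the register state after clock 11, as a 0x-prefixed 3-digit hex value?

reg_0 = 0x31B
clock 1: out=1, reg = 0x18D
clock 2: out=1, reg = 0x8C6
clock 3: out=0, reg = 0x463
clock 4: out=1, reg = 0x231
clock 5: out=1, reg = 0x918
clock 6: out=0, reg = 0x48C
clock 7: out=0, reg = 0xA46
clock 8: out=0, reg = 0x523
clock 9: out=1, reg = 0xA91
clock 10: out=1, reg = 0xD48
clock 11: out=0, reg = 0x6A4

0x6A4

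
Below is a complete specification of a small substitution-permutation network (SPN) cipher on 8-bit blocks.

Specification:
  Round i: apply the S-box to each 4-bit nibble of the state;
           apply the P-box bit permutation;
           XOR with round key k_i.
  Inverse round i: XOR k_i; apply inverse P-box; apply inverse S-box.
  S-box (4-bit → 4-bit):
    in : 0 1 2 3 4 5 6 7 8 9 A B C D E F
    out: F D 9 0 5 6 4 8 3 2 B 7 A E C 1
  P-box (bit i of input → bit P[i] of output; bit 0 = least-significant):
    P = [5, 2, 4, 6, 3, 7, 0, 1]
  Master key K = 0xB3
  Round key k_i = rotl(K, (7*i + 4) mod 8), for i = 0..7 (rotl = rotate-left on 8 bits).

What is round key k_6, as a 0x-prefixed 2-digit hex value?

K = 0xB3
k_0 = rotl(K, (7*0+4) mod 8) = rotl(K, 4) = 0x3B
k_1 = rotl(K, (7*1+4) mod 8) = rotl(K, 3) = 0x9D
k_2 = rotl(K, (7*2+4) mod 8) = rotl(K, 2) = 0xCE
k_3 = rotl(K, (7*3+4) mod 8) = rotl(K, 1) = 0x67
k_4 = rotl(K, (7*4+4) mod 8) = rotl(K, 0) = 0xB3
k_5 = rotl(K, (7*5+4) mod 8) = rotl(K, 7) = 0xD9
k_6 = rotl(K, (7*6+4) mod 8) = rotl(K, 6) = 0xEC

0xEC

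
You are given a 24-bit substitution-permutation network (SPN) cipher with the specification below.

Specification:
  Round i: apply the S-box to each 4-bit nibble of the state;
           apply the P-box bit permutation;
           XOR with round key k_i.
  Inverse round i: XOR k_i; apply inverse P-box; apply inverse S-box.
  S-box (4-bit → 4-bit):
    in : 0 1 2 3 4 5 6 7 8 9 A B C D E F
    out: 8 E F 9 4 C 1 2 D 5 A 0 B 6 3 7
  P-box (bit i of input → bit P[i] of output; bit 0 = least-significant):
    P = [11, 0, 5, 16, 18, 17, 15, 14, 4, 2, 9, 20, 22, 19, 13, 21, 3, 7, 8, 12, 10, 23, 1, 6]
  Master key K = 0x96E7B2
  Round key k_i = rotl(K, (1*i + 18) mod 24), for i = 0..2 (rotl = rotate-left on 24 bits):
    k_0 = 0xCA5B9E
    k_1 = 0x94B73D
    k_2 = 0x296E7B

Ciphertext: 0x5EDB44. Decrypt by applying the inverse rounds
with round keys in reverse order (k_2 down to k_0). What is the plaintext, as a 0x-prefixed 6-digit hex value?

0xCEE944

s_0 = ciphertext = 0x5EDB44
s_1 = InvRound(s_0, k_2) = 0x988CF1
s_2 = InvRound(s_1, k_1) = 0x02DD66
s_3 = InvRound(s_2, k_0) = 0xCEE944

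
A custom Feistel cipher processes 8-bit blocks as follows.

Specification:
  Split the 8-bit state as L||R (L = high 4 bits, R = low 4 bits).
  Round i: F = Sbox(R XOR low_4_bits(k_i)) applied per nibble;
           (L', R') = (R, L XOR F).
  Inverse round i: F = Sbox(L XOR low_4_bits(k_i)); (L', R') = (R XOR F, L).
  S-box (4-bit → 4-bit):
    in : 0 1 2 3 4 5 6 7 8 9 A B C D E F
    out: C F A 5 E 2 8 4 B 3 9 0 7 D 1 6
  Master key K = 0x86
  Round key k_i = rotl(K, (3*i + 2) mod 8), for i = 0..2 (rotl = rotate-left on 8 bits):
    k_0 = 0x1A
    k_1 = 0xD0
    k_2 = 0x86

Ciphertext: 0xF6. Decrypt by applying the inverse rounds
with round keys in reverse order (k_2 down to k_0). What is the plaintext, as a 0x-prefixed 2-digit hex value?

0x1D

s_0 = ciphertext = 0xF6
s_1 = InvRound(s_0, k_2) = 0x5F
s_2 = InvRound(s_1, k_1) = 0xD5
s_3 = InvRound(s_2, k_0) = 0x1D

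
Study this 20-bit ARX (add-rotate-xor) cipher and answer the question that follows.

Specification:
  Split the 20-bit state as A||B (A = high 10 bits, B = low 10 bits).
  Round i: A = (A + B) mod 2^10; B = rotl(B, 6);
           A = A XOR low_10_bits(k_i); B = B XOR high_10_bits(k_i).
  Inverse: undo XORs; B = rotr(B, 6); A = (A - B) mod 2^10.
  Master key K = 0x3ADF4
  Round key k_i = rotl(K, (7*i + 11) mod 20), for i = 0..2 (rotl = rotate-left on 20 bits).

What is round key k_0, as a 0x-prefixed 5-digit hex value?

0xFA1D6

K = 0x3ADF4
k_0 = rotl(K, (7*0+11) mod 20) = rotl(K, 11) = 0xFA1D6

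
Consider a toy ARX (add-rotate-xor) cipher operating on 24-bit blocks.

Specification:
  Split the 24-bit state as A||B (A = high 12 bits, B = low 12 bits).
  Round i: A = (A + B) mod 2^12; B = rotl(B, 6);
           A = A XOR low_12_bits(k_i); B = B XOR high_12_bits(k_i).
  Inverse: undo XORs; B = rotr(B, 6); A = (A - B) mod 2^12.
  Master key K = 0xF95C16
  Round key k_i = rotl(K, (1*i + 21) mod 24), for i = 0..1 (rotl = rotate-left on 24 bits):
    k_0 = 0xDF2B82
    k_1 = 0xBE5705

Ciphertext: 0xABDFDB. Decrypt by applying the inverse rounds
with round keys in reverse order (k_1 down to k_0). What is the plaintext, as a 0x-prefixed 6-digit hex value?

s_0 = ciphertext = 0xABDFDB
s_1 = InvRound(s_0, k_1) = 0xE28F90
s_2 = InvRound(s_1, k_0) = 0xD21889

0xD21889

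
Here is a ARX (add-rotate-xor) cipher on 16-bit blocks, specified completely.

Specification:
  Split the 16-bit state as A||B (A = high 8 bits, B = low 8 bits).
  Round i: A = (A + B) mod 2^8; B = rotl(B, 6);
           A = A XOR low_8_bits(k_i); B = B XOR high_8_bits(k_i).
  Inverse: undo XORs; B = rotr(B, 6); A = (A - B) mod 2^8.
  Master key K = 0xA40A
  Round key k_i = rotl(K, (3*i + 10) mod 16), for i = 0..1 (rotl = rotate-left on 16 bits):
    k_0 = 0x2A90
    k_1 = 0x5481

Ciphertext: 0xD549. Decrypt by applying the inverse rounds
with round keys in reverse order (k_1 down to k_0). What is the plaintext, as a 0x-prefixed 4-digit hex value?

s_0 = ciphertext = 0xD549
s_1 = InvRound(s_0, k_1) = 0xE074
s_2 = InvRound(s_1, k_0) = 0xF779

0xF779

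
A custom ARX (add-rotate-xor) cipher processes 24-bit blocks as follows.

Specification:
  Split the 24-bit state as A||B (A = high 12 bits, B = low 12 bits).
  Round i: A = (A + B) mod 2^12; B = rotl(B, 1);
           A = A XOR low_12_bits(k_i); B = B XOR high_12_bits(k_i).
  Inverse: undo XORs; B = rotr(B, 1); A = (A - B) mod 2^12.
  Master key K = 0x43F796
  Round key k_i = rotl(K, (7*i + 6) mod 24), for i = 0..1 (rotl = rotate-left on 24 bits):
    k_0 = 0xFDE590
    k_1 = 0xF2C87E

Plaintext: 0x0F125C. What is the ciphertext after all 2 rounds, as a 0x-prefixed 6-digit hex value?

0xA3D9E1

s_0 = plaintext = 0x0F125C
s_1 = Round(s_0, k_0) = 0x6DDB66
s_2 = Round(s_1, k_1) = 0xA3D9E1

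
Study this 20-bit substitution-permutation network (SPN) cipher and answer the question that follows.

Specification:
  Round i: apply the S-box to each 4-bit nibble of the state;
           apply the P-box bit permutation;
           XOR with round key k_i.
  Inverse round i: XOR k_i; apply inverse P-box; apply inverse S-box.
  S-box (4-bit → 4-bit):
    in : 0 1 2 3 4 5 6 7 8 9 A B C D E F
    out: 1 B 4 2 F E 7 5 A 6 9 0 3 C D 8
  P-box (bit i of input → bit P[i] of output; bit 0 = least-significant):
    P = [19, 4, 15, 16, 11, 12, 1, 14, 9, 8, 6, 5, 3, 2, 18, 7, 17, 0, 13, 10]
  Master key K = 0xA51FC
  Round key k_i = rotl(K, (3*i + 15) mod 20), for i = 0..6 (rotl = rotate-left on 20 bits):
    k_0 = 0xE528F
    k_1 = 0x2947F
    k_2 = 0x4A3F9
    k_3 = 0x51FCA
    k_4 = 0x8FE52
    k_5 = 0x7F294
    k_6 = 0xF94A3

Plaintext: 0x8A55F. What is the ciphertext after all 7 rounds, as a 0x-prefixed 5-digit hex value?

s_0 = plaintext = 0x8A55F
s_1 = Round(s_0, k_0) = 0xF0764
s_2 = Round(s_1, k_1) = 0xB0A25
s_3 = Round(s_2, k_2) = 0x521C3
s_4 = Round(s_3, k_3) = 0x120FB
s_5 = Round(s_4, k_4) = 0xEB853
s_6 = Round(s_5, k_5) = 0x587A6
s_7 = Round(s_6, k_6) = 0x77A76

0x77A76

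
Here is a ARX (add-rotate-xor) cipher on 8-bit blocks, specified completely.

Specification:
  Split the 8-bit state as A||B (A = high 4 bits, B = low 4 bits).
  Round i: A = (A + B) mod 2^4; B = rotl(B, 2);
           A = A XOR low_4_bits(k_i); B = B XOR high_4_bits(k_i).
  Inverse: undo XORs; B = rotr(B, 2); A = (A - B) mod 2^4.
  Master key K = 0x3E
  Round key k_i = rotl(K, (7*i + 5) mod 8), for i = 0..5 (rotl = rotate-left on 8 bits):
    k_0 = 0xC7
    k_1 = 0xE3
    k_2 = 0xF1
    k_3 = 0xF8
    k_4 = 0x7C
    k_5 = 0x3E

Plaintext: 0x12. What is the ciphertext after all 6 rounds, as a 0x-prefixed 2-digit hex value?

s_0 = plaintext = 0x12
s_1 = Round(s_0, k_0) = 0x44
s_2 = Round(s_1, k_1) = 0xBF
s_3 = Round(s_2, k_2) = 0xB0
s_4 = Round(s_3, k_3) = 0x3F
s_5 = Round(s_4, k_4) = 0xE8
s_6 = Round(s_5, k_5) = 0x81

0x81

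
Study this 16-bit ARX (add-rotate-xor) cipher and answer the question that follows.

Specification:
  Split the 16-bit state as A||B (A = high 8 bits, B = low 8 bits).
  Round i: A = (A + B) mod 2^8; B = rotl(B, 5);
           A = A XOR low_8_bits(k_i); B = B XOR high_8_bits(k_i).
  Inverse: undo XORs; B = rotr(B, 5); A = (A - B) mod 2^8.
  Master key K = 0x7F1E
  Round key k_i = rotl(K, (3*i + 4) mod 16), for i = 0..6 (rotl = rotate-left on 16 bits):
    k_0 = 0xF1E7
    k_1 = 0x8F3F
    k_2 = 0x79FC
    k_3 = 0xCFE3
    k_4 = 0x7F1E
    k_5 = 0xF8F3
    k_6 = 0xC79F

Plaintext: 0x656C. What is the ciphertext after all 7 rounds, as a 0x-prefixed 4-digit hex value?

s_0 = plaintext = 0x656C
s_1 = Round(s_0, k_0) = 0x367C
s_2 = Round(s_1, k_1) = 0x8D00
s_3 = Round(s_2, k_2) = 0x7179
s_4 = Round(s_3, k_3) = 0x09E0
s_5 = Round(s_4, k_4) = 0xF763
s_6 = Round(s_5, k_5) = 0xA994
s_7 = Round(s_6, k_6) = 0xA255

0xA255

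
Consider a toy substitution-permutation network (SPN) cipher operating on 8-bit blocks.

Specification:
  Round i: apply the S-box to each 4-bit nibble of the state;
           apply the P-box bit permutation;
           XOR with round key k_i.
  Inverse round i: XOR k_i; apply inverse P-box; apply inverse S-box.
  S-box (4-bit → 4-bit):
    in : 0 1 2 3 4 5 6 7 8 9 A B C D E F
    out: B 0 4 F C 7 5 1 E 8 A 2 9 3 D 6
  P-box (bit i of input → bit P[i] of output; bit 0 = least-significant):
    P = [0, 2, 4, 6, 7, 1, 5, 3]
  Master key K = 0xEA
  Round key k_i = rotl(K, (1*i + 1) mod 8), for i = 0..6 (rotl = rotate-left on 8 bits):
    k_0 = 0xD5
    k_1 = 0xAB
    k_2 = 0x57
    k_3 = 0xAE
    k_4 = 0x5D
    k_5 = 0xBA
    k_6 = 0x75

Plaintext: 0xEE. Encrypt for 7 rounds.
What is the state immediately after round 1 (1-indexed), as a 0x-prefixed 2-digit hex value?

s_0 = plaintext = 0xEE
s_1 = Round(s_0, k_0) = 0x2C
s_2 = Round(s_1, k_1) = 0xCA
s_3 = Round(s_2, k_2) = 0x9B
s_4 = Round(s_3, k_3) = 0xA2
s_5 = Round(s_4, k_4) = 0x47
s_6 = Round(s_5, k_5) = 0x93
s_7 = Round(s_6, k_6) = 0x28

0x2C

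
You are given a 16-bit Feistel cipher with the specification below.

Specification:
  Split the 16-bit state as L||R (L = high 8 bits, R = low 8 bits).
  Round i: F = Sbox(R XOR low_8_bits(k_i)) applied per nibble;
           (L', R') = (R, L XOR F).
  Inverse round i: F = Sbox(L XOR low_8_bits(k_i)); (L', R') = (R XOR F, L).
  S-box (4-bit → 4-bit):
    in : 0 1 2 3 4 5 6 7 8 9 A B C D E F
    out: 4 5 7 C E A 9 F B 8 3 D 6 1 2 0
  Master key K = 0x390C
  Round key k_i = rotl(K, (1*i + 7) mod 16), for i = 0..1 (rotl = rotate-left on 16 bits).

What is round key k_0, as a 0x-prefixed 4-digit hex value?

0x861C

K = 0x390C
k_0 = rotl(K, (1*0+7) mod 16) = rotl(K, 7) = 0x861C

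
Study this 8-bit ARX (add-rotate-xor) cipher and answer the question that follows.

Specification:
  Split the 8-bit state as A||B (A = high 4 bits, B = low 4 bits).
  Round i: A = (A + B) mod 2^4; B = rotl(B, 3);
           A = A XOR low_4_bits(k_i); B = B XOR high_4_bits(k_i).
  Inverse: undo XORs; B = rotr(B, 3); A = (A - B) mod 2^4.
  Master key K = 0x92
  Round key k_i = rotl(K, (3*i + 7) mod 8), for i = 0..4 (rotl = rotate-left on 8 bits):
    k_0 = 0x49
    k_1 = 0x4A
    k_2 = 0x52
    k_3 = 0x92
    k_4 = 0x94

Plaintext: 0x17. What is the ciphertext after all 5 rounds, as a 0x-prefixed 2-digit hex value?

s_0 = plaintext = 0x17
s_1 = Round(s_0, k_0) = 0x1F
s_2 = Round(s_1, k_1) = 0xAB
s_3 = Round(s_2, k_2) = 0x78
s_4 = Round(s_3, k_3) = 0xDD
s_5 = Round(s_4, k_4) = 0xE7

0xE7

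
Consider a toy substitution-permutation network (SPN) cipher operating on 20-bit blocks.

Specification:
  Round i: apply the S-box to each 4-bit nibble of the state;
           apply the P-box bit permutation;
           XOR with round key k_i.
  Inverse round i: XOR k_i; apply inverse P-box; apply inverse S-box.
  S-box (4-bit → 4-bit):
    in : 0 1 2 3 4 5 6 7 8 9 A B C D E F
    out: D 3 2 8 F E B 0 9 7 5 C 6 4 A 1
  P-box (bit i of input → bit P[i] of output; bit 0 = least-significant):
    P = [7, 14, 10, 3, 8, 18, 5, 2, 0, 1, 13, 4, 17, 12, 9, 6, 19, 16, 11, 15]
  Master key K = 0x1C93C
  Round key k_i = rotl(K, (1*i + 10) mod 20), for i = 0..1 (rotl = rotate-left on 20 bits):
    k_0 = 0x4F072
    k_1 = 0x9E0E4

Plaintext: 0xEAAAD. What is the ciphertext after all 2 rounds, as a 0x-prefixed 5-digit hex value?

0xDF288

s_0 = plaintext = 0xEAAAD
s_1 = Round(s_0, k_0) = 0x75753
s_2 = Round(s_1, k_1) = 0xDF288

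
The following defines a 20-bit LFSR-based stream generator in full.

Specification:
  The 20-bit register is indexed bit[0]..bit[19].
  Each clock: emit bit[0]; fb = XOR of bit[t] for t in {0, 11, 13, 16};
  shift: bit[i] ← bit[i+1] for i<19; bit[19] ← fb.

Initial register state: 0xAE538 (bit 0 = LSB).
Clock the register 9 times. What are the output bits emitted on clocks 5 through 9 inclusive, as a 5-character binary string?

reg_0 = 0xAE538
clock 1: out=0, reg = 0xD729C
clock 2: out=0, reg = 0x6B94E
clock 3: out=0, reg = 0x35CA7
clock 4: out=1, reg = 0x9AE53
clock 5: out=1, reg = 0x4D729
clock 6: out=1, reg = 0xA6B94
clock 7: out=0, reg = 0x535CA
clock 8: out=0, reg = 0x29AE5
clock 9: out=1, reg = 0x14D72

11001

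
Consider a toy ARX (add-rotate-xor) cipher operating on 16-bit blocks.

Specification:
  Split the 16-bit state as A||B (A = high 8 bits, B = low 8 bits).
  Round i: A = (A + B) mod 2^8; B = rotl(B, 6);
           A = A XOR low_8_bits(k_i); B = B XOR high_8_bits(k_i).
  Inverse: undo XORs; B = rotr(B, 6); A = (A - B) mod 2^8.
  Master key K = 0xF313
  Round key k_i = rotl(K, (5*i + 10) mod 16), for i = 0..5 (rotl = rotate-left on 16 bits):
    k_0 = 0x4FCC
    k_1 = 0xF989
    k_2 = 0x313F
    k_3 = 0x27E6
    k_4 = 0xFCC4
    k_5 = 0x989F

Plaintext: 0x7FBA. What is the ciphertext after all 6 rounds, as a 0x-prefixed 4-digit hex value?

s_0 = plaintext = 0x7FBA
s_1 = Round(s_0, k_0) = 0xF5E1
s_2 = Round(s_1, k_1) = 0x5F81
s_3 = Round(s_2, k_2) = 0xDF51
s_4 = Round(s_3, k_3) = 0xD673
s_5 = Round(s_4, k_4) = 0x8D20
s_6 = Round(s_5, k_5) = 0x3290

0x3290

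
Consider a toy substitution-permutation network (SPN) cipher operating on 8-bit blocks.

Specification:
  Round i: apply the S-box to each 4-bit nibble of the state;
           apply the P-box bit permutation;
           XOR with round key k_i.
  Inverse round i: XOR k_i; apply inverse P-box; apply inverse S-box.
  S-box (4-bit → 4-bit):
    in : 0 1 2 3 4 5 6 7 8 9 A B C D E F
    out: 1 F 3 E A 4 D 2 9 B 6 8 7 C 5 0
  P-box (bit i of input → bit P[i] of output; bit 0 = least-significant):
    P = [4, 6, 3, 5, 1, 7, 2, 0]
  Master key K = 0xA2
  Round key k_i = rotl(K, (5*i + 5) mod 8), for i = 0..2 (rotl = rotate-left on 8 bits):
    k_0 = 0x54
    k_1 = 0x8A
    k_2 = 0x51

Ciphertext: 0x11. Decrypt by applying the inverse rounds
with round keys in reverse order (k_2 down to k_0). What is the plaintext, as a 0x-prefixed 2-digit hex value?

s_0 = ciphertext = 0x11
s_1 = InvRound(s_0, k_2) = 0xF7
s_2 = InvRound(s_1, k_1) = 0xD1
s_3 = InvRound(s_2, k_0) = 0x3F

0x3F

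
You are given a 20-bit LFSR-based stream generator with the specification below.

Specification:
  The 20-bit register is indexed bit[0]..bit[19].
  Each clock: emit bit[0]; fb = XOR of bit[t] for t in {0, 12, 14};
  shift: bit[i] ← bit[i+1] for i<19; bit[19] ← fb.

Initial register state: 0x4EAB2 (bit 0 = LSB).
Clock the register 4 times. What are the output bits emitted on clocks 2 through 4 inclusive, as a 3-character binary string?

reg_0 = 0x4EAB2
clock 1: out=0, reg = 0xA7559
clock 2: out=1, reg = 0xD3AAC
clock 3: out=0, reg = 0xE9D56
clock 4: out=0, reg = 0xF4EAB

100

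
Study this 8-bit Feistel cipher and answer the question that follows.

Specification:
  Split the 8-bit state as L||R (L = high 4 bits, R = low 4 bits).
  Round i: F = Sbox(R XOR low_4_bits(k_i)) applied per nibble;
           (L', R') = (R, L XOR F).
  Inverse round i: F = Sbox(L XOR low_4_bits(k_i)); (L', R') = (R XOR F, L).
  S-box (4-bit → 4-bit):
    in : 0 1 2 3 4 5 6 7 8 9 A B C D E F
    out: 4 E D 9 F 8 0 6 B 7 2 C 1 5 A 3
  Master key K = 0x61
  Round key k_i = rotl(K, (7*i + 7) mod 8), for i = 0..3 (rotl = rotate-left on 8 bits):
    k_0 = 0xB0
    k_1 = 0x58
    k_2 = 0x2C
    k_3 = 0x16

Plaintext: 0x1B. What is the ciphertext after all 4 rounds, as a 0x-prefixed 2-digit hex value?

s_0 = plaintext = 0x1B
s_1 = Round(s_0, k_0) = 0xBD
s_2 = Round(s_1, k_1) = 0xD3
s_3 = Round(s_2, k_2) = 0x3E
s_4 = Round(s_3, k_3) = 0xE8

0xE8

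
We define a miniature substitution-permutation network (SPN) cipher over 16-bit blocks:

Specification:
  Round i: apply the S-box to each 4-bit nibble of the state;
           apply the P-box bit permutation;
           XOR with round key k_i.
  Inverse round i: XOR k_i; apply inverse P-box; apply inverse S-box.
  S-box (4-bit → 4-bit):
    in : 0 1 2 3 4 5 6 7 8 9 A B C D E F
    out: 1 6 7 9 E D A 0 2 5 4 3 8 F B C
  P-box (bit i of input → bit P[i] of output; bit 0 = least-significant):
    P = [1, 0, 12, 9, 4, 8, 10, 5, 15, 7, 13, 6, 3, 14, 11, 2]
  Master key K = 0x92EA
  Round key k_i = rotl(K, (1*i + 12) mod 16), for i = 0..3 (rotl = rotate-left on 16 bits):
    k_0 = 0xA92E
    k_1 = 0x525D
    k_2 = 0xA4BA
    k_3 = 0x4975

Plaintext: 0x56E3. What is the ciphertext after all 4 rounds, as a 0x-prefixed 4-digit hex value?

0x631E

s_0 = plaintext = 0x56E3
s_1 = Round(s_0, k_0) = 0xA2D0
s_2 = Round(s_1, k_1) = 0xFFEF
s_3 = Round(s_2, k_2) = 0x9FCE
s_4 = Round(s_3, k_3) = 0x631E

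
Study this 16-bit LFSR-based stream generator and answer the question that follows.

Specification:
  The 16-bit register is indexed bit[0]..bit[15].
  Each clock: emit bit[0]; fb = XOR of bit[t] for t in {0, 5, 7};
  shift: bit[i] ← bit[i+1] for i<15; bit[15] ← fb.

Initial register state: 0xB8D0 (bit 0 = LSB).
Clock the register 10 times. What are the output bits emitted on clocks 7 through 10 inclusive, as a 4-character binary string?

1100

reg_0 = 0xB8D0
clock 1: out=0, reg = 0xDC68
clock 2: out=0, reg = 0xEE34
clock 3: out=0, reg = 0xF71A
clock 4: out=0, reg = 0x7B8D
clock 5: out=1, reg = 0x3DC6
clock 6: out=0, reg = 0x9EE3
clock 7: out=1, reg = 0xCF71
clock 8: out=1, reg = 0x67B8
clock 9: out=0, reg = 0x33DC
clock 10: out=0, reg = 0x99EE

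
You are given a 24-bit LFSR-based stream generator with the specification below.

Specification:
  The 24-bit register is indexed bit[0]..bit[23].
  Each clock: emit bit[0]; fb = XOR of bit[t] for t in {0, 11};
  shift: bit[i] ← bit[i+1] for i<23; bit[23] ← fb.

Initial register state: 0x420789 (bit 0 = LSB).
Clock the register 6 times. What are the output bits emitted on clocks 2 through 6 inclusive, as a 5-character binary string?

00100

reg_0 = 0x420789
clock 1: out=1, reg = 0xA103C4
clock 2: out=0, reg = 0x5081E2
clock 3: out=0, reg = 0x2840F1
clock 4: out=1, reg = 0x942078
clock 5: out=0, reg = 0x4A103C
clock 6: out=0, reg = 0x25081E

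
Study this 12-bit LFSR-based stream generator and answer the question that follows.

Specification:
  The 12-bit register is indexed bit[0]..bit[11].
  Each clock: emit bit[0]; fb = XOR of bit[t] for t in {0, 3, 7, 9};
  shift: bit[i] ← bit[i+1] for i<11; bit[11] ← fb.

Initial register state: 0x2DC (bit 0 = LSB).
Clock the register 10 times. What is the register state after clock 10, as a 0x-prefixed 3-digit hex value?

reg_0 = 0x2DC
clock 1: out=0, reg = 0x96E
clock 2: out=0, reg = 0xCB7
clock 3: out=1, reg = 0x65B
clock 4: out=1, reg = 0xB2D
clock 5: out=1, reg = 0xD96
clock 6: out=0, reg = 0xECB
clock 7: out=1, reg = 0x765
clock 8: out=1, reg = 0x3B2
clock 9: out=0, reg = 0x1D9
clock 10: out=1, reg = 0x8EC

0x8EC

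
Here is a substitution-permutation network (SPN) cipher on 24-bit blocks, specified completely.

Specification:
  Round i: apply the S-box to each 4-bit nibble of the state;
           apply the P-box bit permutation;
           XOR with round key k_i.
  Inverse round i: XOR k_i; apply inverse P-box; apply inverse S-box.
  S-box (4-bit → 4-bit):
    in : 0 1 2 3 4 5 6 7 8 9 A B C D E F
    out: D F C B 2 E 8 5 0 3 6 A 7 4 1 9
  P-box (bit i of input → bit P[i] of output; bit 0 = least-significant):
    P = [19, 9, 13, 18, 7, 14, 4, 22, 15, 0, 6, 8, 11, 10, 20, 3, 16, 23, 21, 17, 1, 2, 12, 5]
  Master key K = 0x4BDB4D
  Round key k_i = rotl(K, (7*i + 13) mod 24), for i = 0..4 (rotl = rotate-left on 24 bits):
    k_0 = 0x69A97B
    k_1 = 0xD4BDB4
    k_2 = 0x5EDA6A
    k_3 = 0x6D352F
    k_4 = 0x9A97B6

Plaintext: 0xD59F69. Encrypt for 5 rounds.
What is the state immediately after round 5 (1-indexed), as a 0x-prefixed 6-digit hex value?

s_0 = plaintext = 0xD59F69
s_1 = Round(s_0, k_0) = 0x83367B
s_2 = Round(s_1, k_1) = 0x53B22C
s_3 = Round(s_2, k_2) = 0x95ED16
s_4 = Round(s_3, k_3) = 0x8B7DF9
s_5 = Round(s_4, k_4) = 0x409D76

0x409D76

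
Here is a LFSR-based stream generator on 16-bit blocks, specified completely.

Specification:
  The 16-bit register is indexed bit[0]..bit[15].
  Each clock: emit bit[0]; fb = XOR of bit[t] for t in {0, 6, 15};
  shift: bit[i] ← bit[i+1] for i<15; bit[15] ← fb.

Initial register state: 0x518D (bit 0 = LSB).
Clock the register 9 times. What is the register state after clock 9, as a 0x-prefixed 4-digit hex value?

0xDCA8

reg_0 = 0x518D
clock 1: out=1, reg = 0xA8C6
clock 2: out=0, reg = 0x5463
clock 3: out=1, reg = 0x2A31
clock 4: out=1, reg = 0x9518
clock 5: out=0, reg = 0xCA8C
clock 6: out=0, reg = 0xE546
clock 7: out=0, reg = 0x72A3
clock 8: out=1, reg = 0xB951
clock 9: out=1, reg = 0xDCA8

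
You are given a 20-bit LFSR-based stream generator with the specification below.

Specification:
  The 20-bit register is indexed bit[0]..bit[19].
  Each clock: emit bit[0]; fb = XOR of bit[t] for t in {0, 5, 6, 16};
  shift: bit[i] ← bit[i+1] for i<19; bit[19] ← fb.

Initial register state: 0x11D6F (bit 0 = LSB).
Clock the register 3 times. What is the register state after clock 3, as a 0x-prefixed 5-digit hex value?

0x023AD

reg_0 = 0x11D6F
clock 1: out=1, reg = 0x08EB7
clock 2: out=1, reg = 0x0475B
clock 3: out=1, reg = 0x023AD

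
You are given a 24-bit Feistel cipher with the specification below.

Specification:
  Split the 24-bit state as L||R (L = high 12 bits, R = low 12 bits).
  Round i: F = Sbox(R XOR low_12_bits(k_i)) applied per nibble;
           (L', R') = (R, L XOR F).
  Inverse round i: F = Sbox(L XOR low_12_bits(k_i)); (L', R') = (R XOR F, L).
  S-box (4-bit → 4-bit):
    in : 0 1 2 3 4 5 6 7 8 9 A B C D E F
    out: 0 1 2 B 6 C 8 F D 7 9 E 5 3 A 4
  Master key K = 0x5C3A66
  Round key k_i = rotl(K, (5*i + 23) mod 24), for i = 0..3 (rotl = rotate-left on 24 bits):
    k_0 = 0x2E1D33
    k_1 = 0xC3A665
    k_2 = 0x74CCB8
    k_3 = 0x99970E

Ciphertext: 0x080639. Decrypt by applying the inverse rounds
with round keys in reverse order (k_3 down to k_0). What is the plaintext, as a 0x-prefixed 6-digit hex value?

s_0 = ciphertext = 0x080639
s_1 = InvRound(s_0, k_3) = 0x9E3080
s_2 = InvRound(s_1, k_2) = 0xC4E9E3
s_3 = InvRound(s_2, k_1) = 0x0CDC4E
s_4 = InvRound(s_3, k_0) = 0xF040CD

0xF040CD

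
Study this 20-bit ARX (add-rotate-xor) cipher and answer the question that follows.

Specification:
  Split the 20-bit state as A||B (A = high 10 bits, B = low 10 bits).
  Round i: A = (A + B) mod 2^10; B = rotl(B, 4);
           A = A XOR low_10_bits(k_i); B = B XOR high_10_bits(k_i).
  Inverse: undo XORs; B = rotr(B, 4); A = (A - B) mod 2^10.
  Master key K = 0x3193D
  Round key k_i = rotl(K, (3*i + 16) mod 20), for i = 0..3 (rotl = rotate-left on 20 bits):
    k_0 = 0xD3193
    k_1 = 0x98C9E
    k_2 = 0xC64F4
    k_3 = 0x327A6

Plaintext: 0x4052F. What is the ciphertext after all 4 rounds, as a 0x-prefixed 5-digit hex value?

s_0 = plaintext = 0x4052F
s_1 = Round(s_0, k_0) = 0xE8DB8
s_2 = Round(s_1, k_1) = 0x715E5
s_3 = Round(s_2, k_2) = 0xD794E
s_4 = Round(s_3, k_3) = 0xC282C

0xC282C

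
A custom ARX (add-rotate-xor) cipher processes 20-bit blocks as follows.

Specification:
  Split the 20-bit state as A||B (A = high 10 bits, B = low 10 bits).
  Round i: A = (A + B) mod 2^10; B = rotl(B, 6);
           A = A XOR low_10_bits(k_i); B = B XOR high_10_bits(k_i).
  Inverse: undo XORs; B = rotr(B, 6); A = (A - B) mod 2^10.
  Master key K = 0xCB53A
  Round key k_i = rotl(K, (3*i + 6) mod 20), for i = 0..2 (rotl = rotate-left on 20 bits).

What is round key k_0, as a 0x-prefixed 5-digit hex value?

0xD4EB2

K = 0xCB53A
k_0 = rotl(K, (3*0+6) mod 20) = rotl(K, 6) = 0xD4EB2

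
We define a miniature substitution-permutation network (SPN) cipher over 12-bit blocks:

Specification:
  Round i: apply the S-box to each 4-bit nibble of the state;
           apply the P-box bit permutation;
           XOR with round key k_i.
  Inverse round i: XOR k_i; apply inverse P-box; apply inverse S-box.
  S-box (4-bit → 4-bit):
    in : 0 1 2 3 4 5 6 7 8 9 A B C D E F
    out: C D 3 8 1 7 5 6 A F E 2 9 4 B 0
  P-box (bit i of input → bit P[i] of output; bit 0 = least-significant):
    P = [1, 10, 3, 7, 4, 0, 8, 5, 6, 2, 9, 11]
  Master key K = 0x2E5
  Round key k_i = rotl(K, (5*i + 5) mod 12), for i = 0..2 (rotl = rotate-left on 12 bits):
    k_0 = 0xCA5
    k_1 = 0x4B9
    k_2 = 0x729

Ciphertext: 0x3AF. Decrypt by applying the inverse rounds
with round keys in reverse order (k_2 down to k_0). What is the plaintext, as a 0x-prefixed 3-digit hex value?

0x25E

s_0 = ciphertext = 0x3AF
s_1 = InvRound(s_0, k_2) = 0xBFE
s_2 = InvRound(s_1, k_1) = 0x972
s_3 = InvRound(s_2, k_0) = 0x25E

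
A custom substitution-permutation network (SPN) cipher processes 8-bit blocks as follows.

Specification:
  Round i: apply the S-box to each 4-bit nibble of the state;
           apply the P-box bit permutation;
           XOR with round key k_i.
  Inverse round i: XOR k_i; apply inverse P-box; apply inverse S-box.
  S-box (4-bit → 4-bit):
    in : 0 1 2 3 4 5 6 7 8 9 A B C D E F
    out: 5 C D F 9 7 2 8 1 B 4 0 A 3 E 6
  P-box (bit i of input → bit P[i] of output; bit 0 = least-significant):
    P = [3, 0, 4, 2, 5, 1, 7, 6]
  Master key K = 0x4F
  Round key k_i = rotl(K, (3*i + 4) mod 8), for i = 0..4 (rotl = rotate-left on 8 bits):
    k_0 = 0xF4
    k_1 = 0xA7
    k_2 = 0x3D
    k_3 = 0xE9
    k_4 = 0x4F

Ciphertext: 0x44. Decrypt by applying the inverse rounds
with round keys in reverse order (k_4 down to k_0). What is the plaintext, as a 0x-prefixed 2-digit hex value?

0xD0

s_0 = ciphertext = 0x44
s_1 = InvRound(s_0, k_4) = 0x6D
s_2 = InvRound(s_1, k_3) = 0xA7
s_3 = InvRound(s_2, k_2) = 0xF0
s_4 = InvRound(s_3, k_1) = 0xCE
s_5 = InvRound(s_4, k_0) = 0xD0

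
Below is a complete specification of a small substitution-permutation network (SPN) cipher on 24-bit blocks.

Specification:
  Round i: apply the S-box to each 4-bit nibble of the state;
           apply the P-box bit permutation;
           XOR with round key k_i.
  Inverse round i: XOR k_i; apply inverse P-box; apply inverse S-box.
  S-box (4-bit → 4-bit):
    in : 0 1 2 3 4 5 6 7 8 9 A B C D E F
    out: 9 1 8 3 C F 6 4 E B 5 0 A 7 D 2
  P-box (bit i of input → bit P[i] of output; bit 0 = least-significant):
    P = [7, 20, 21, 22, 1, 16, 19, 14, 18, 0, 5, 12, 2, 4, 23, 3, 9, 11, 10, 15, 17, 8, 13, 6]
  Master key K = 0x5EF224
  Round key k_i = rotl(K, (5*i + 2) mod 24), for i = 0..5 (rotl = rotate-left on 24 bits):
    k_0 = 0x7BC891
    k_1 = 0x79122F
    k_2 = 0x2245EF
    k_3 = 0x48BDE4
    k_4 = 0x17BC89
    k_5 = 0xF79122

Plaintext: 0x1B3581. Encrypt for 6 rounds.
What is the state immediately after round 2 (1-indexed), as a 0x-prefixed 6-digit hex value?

s_0 = plaintext = 0x1B3581
s_1 = Round(s_0, k_0) = 0x749824
s_2 = Round(s_1, k_1) = 0x19E612
s_3 = Round(s_2, k_2) = 0xE0CFC0
s_4 = Round(s_3, k_3) = 0x0B5F3D
s_5 = Round(s_4, k_4) = 0xA4BC56
s_6 = Round(s_5, k_5) = 0xCC6521

0x19E612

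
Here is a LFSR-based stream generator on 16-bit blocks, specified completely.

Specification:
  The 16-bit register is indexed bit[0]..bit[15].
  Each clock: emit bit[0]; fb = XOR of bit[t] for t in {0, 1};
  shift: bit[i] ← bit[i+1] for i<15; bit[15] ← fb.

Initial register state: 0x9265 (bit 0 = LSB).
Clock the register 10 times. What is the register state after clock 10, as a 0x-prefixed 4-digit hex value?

reg_0 = 0x9265
clock 1: out=1, reg = 0xC932
clock 2: out=0, reg = 0xE499
clock 3: out=1, reg = 0xF24C
clock 4: out=0, reg = 0x7926
clock 5: out=0, reg = 0xBC93
clock 6: out=1, reg = 0x5E49
clock 7: out=1, reg = 0xAF24
clock 8: out=0, reg = 0x5792
clock 9: out=0, reg = 0xABC9
clock 10: out=1, reg = 0xD5E4

0xD5E4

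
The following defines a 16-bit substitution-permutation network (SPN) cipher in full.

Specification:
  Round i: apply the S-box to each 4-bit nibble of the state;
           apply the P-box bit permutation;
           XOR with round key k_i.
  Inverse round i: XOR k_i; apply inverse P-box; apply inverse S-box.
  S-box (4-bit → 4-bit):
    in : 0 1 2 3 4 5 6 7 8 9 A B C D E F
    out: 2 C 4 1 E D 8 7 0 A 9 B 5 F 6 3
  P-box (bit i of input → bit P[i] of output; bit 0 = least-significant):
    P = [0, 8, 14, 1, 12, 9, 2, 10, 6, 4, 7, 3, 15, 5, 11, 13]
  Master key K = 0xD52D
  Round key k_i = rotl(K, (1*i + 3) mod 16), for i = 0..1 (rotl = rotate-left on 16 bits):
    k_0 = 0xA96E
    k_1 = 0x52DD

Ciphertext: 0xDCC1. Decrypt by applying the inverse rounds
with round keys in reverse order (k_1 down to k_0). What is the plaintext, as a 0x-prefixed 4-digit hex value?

s_0 = ciphertext = 0xDCC1
s_1 = InvRound(s_0, k_1) = 0xC948
s_2 = InvRound(s_1, k_0) = 0x9821

0x9821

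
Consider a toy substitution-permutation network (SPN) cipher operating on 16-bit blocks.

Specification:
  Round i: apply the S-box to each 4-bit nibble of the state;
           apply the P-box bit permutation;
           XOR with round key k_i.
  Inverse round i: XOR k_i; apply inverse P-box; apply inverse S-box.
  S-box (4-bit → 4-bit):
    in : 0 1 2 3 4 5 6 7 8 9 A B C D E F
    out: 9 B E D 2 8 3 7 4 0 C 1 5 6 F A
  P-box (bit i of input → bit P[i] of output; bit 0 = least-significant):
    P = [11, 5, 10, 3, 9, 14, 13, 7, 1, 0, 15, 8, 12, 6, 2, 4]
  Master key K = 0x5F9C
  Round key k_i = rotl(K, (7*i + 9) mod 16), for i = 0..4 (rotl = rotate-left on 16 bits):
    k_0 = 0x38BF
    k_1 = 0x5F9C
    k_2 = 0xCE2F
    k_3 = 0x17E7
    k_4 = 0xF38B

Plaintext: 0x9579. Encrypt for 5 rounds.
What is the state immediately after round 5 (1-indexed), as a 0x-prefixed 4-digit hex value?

s_0 = plaintext = 0x9579
s_1 = Round(s_0, k_0) = 0x5BBF
s_2 = Round(s_1, k_1) = 0x5DA6
s_3 = Round(s_2, k_2) = 0x669E
s_4 = Round(s_3, k_3) = 0x0B8C
s_5 = Round(s_4, k_4) = 0xCF99

0xCF99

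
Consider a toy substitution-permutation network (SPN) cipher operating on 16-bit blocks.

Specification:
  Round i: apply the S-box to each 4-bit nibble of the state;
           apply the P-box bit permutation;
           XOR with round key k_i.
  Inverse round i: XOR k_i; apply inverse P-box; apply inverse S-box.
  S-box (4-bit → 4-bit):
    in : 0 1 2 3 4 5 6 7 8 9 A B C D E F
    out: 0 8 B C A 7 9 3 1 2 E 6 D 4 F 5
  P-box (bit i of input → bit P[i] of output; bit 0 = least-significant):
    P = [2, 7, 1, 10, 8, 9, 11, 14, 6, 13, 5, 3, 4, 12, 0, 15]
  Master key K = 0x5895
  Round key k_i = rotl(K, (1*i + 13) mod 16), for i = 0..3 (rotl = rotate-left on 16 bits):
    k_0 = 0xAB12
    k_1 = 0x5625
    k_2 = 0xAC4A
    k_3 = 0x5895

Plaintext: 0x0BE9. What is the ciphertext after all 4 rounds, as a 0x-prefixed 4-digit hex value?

s_0 = plaintext = 0x0BE9
s_1 = Round(s_0, k_0) = 0xC0B2
s_2 = Round(s_1, k_1) = 0xD8B0
s_3 = Round(s_2, k_2) = 0xA60B
s_4 = Round(s_3, k_3) = 0xC85E

0xC85E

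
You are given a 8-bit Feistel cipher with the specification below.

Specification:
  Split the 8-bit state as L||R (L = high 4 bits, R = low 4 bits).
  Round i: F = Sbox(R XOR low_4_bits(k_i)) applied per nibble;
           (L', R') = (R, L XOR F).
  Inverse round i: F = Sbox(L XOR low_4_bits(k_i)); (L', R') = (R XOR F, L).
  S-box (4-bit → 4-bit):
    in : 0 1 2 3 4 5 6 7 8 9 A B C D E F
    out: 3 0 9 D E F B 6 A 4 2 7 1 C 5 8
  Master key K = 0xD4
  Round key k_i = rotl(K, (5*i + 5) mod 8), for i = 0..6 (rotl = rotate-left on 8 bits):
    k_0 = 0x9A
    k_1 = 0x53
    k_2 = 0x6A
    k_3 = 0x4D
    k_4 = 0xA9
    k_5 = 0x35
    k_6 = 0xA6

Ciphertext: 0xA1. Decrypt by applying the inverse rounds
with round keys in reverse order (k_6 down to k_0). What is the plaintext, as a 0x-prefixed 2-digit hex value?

0xE2

s_0 = ciphertext = 0xA1
s_1 = InvRound(s_0, k_6) = 0x0A
s_2 = InvRound(s_1, k_5) = 0x50
s_3 = InvRound(s_2, k_4) = 0x15
s_4 = InvRound(s_3, k_3) = 0x41
s_5 = InvRound(s_4, k_2) = 0x44
s_6 = InvRound(s_5, k_1) = 0x24
s_7 = InvRound(s_6, k_0) = 0xE2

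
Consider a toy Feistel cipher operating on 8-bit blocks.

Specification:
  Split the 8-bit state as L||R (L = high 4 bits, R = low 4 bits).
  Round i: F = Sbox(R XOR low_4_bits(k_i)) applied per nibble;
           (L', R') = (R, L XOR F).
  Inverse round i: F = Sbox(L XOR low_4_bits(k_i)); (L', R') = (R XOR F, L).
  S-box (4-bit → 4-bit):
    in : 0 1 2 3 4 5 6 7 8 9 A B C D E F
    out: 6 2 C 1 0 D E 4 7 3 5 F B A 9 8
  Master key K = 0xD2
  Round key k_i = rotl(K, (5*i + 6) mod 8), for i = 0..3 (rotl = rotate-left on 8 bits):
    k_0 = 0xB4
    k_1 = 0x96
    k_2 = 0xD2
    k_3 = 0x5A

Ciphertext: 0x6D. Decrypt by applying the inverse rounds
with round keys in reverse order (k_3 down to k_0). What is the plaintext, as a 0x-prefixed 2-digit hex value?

0x60

s_0 = ciphertext = 0x6D
s_1 = InvRound(s_0, k_3) = 0x66
s_2 = InvRound(s_1, k_2) = 0x66
s_3 = InvRound(s_2, k_1) = 0x06
s_4 = InvRound(s_3, k_0) = 0x60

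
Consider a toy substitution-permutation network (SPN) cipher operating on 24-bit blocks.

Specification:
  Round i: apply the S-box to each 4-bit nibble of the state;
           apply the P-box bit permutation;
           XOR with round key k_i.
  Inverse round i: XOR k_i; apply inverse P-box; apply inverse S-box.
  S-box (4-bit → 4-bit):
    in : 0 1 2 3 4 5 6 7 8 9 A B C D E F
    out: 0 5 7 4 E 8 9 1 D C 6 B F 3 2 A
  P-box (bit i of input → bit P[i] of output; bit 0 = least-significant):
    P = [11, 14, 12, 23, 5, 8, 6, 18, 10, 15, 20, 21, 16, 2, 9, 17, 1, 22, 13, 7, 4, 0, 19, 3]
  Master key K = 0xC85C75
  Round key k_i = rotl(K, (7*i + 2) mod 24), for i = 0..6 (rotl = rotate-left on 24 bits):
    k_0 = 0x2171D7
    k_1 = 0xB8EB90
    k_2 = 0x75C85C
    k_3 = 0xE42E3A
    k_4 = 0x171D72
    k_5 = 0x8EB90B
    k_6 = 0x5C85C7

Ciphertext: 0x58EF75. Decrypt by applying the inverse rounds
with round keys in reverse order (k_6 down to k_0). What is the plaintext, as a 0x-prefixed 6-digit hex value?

0x0CF2E4

s_0 = ciphertext = 0x58EF75
s_1 = InvRound(s_0, k_6) = 0x78306D
s_2 = InvRound(s_1, k_5) = 0x0DF4C6
s_3 = InvRound(s_2, k_4) = 0x19FADD
s_4 = InvRound(s_3, k_3) = 0xABDC84
s_5 = InvRound(s_4, k_2) = 0x8F5199
s_6 = InvRound(s_5, k_1) = 0xF38451
s_7 = InvRound(s_6, k_0) = 0x0CF2E4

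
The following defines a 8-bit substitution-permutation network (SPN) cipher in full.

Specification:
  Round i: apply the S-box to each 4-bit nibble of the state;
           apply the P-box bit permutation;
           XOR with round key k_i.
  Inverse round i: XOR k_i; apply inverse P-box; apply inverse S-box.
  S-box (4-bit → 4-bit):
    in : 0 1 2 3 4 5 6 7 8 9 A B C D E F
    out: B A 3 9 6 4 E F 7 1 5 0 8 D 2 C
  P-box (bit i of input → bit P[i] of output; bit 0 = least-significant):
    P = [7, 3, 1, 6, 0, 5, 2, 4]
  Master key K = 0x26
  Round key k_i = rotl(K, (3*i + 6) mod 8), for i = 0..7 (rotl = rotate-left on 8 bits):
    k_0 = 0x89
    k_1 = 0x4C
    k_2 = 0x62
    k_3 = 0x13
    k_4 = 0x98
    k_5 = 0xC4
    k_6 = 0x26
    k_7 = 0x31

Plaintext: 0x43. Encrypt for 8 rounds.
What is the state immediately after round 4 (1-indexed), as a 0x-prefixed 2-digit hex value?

0xFB

s_0 = plaintext = 0x43
s_1 = Round(s_0, k_0) = 0x6D
s_2 = Round(s_1, k_1) = 0xBA
s_3 = Round(s_2, k_2) = 0xE0
s_4 = Round(s_3, k_3) = 0xFB
s_5 = Round(s_4, k_4) = 0x8C
s_6 = Round(s_5, k_5) = 0xA1
s_7 = Round(s_6, k_6) = 0x6B
s_8 = Round(s_7, k_7) = 0x05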